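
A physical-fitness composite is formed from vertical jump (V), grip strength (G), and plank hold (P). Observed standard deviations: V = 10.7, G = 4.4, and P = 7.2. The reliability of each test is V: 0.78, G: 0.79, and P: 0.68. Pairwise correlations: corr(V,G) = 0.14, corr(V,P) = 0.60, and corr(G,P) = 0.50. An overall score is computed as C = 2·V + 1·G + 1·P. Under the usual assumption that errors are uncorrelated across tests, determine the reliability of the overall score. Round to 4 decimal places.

0.8428

Var(C) = 2²·10.7² + 4.4² + 7.2² + 2·[2·10.7·4.4·0.14 + 2·10.7·7.2·0.60 + 4.4·7.2·0.50] = 529.16 + 242.941 = 772.101.
With uncorrelated errors the cross-covariances are all true-score covariance, so they carry over unchanged; only the diagonal terms shrink to ρᵢσᵢ².
True-score variance = [2²·10.7²·0.78 + 4.4²·0.79 + 7.2²·0.68] + 242.941 = 407.754 + 242.941 = 650.695.
Reliability = 650.695 / 772.101 = 0.8428.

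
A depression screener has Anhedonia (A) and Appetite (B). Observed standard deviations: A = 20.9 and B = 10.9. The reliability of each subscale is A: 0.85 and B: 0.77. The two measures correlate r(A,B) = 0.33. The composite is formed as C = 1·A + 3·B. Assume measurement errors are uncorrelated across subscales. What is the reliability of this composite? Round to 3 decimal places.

0.841

Var(C) = 20.9² + 3²·10.9² + 2·[3·20.9·10.9·0.33] = 1506.1 + 451.064 = 1957.16.
Because errors are independent across components, Cov(Tᵢ,Tⱼ) = Cov(Xᵢ,Xⱼ); the off-diagonal part of the true-score variance is the same as above.
True-score variance = [20.9²·0.85 + 3²·10.9²·0.77] + 451.064 = 1194.64 + 451.064 = 1645.71.
Reliability = 1645.71 / 1957.16 = 0.841.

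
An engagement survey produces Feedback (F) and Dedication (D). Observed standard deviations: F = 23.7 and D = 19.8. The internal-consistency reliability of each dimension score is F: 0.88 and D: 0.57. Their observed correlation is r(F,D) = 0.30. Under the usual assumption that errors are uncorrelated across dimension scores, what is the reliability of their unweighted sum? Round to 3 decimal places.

Var(F+D) = 23.7² + 19.8² + 2·[23.7·19.8·0.30] = 953.73 + 281.556 = 1235.29.
Under uncorrelated errors the observed covariances equal the true-score covariances, so only the own-variance terms attenuate.
True-score variance = [23.7²·0.88 + 19.8²·0.57] + 281.556 = 717.75 + 281.556 = 999.306.
Reliability = 999.306 / 1235.29 = 0.809.

0.809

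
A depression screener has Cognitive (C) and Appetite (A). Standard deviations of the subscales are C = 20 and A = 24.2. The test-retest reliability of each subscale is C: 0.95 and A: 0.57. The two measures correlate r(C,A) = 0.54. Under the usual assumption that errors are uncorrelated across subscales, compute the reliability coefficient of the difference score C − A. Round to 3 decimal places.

Var(C−A) = 20² + 24.2² − 2·20·24.2·0.54 = 985.64 − 522.72 = 462.92.
Because errors are independent across components, Cov(Tᵢ,Tⱼ) = Cov(Xᵢ,Xⱼ); the off-diagonal part of the true-score variance is the same as above.
True-score variance = [20²·0.95 + 24.2²·0.57] − 522.72 = 713.815 − 522.72 = 191.095.
Reliability = 191.095 / 462.92 = 0.413.

0.413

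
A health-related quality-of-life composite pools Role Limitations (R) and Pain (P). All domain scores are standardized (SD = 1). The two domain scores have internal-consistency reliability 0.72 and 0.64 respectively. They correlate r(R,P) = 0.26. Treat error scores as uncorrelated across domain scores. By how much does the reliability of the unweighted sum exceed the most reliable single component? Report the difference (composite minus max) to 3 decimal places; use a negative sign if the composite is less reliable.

Var(sum) = 2 + 0.52 = 2.52; true-score variance = 1.36 + 0.52 = 1.88; composite reliability = 0.7460.
Max component reliability = 0.7200.
Difference = 0.7460 − 0.7200 = 0.026.

0.026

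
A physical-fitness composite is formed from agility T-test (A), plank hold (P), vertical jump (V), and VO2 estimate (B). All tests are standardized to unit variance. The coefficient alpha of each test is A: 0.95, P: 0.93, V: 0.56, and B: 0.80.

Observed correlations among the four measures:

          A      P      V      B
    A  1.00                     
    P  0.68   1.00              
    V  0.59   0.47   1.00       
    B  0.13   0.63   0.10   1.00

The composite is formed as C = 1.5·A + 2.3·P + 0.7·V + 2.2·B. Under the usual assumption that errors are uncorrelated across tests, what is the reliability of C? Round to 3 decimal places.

Var(C) = 1.5² + 2.3² + 0.7² + 2.2² + 2·[3.45·0.68 + 1.05·0.59 + 3.3·0.13 + 1.61·0.47 + 5.06·0.63 + 1.54·0.10] = 12.87 + 14.986 = 27.856.
Because errors are independent across components, Cov(Tᵢ,Tⱼ) = Cov(Xᵢ,Xⱼ); the off-diagonal part of the true-score variance is the same as above.
True-score variance = [1.5²·0.95 + 2.3²·0.93 + 0.7²·0.56 + 2.2²·0.80] + 14.986 = 11.2036 + 14.986 = 26.1896.
Reliability = 26.1896 / 27.856 = 0.940.

0.940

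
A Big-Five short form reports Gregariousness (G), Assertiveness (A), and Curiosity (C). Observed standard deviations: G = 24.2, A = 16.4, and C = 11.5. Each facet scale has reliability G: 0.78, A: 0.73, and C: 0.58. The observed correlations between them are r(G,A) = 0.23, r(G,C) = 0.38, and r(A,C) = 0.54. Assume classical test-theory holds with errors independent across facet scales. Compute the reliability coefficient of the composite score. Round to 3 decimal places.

0.838

Var(G+A+C) = 24.2² + 16.4² + 11.5² + 2·[24.2·16.4·0.23 + 24.2·11.5·0.38 + 16.4·11.5·0.54] = 986.85 + 597.761 = 1584.61.
Because errors are independent across components, Cov(Tᵢ,Tⱼ) = Cov(Xᵢ,Xⱼ); the off-diagonal part of the true-score variance is the same as above.
True-score variance = [24.2²·0.78 + 16.4²·0.73 + 11.5²·0.58] + 597.761 = 729.845 + 597.761 = 1327.61.
Reliability = 1327.61 / 1584.61 = 0.838.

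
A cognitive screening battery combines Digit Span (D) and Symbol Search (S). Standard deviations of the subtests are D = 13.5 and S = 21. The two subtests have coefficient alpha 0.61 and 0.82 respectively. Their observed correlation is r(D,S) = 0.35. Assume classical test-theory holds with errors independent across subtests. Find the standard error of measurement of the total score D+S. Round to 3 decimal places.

Var(total) = 623.25 + 198.45 = 821.7.
True-score variance = 472.793 + 198.45 = 671.243, so reliability = 0.8169.
Error variance = 821.7 − 671.243 = 150.457; SEM = √150.457 = 12.266.

12.266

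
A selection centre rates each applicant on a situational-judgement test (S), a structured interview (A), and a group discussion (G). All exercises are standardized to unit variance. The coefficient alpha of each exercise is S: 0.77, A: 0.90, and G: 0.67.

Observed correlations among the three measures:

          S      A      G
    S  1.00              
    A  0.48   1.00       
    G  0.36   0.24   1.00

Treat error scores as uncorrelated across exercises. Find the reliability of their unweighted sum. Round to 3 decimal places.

Var(S+A+G) = 3 + 2·[0.48 + 0.36 + 0.24] = 3 + 2.16 = 5.16.
Under uncorrelated errors the observed covariances equal the true-score covariances, so only the own-variance terms attenuate.
True-score variance = [0.77 + 0.90 + 0.67] + 2.16 = 2.34 + 2.16 = 4.5.
Reliability = 4.5 / 5.16 = 0.872.

0.872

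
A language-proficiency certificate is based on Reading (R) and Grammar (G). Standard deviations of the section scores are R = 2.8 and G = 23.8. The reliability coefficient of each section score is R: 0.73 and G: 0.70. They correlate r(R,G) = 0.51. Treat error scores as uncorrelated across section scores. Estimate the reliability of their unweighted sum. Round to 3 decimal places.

Var(R+G) = 2.8² + 23.8² + 2·[2.8·23.8·0.51] = 574.28 + 67.9728 = 642.253.
With uncorrelated errors the cross-covariances are all true-score covariance, so they carry over unchanged; only the diagonal terms shrink to ρᵢσᵢ².
True-score variance = [2.8²·0.73 + 23.8²·0.70] + 67.9728 = 402.231 + 67.9728 = 470.204.
Reliability = 470.204 / 642.253 = 0.732.

0.732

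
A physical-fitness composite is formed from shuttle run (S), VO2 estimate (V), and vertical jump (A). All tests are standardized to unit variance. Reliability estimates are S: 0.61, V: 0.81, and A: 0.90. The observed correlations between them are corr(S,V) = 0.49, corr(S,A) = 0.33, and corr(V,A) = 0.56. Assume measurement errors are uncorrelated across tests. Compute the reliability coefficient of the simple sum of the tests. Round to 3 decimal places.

Var(S+V+A) = 3 + 2·[0.49 + 0.33 + 0.56] = 3 + 2.76 = 5.76.
Because errors are independent across components, Cov(Tᵢ,Tⱼ) = Cov(Xᵢ,Xⱼ); the off-diagonal part of the true-score variance is the same as above.
True-score variance = [0.61 + 0.81 + 0.90] + 2.76 = 2.32 + 2.76 = 5.08.
Reliability = 5.08 / 5.76 = 0.882.

0.882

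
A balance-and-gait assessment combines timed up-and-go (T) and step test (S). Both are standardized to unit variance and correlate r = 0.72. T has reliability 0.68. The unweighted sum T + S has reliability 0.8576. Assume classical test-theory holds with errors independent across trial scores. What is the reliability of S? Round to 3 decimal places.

0.830

Var(T+S) = 2 + 2·0.72 = 3.440.
True-score variance = ρ_T + ρ_S + 2·0.72, so 0.8576 = (0.68 + ρ_S + 1.44) / 3.440.
ρ_S = 0.8576·3.440 − 0.68 − 1.44 = 0.830.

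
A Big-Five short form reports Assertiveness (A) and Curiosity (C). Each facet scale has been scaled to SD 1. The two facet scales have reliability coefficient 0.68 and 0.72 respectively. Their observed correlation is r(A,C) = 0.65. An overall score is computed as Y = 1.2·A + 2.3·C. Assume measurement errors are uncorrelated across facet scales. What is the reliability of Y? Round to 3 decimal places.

0.812

Var(Y) = 1.2² + 2.3² + 2·[2.76·0.65] = 6.73 + 3.588 = 10.318.
With uncorrelated errors the cross-covariances are all true-score covariance, so they carry over unchanged; only the diagonal terms shrink to ρᵢσᵢ².
True-score variance = [1.2²·0.68 + 2.3²·0.72] + 3.588 = 4.788 + 3.588 = 8.376.
Reliability = 8.376 / 10.318 = 0.812.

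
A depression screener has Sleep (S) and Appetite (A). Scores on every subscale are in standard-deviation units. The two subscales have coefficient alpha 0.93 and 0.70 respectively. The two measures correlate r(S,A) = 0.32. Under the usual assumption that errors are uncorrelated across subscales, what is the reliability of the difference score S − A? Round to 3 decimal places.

Var(S−A) = 1 + 1 − 2·0.32 = 2 − 0.64 = 1.36.
With uncorrelated errors the cross-covariances are all true-score covariance, so they carry over unchanged; only the diagonal terms shrink to ρᵢσᵢ².
True-score variance = [0.93 + 0.70] − 0.64 = 1.63 − 0.64 = 0.99.
Reliability = 0.99 / 1.36 = 0.728.

0.728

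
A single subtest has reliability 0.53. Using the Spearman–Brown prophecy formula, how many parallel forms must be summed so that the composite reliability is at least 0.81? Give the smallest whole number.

k ≥ ρ*(1−ρ₁)/(ρ₁(1−ρ*)) = 0.81·0.47 / (0.53·0.19) = 3.781.
Smallest integer k = 4.

4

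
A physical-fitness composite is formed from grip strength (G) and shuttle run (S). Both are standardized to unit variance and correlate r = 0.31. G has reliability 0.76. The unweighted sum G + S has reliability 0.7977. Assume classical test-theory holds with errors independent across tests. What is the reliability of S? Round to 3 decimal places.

0.710

Var(G+S) = 2 + 2·0.31 = 2.620.
True-score variance = ρ_G + ρ_S + 2·0.31, so 0.7977 = (0.76 + ρ_S + 0.62) / 2.620.
ρ_S = 0.7977·2.620 − 0.76 − 0.62 = 0.710.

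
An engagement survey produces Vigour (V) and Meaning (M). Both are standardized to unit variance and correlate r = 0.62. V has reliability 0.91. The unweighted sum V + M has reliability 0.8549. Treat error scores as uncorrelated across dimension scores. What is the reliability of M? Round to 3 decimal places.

Var(V+M) = 2 + 2·0.62 = 3.240.
True-score variance = ρ_V + ρ_M + 2·0.62, so 0.8549 = (0.91 + ρ_M + 1.24) / 3.240.
ρ_M = 0.8549·3.240 − 0.91 − 1.24 = 0.620.

0.620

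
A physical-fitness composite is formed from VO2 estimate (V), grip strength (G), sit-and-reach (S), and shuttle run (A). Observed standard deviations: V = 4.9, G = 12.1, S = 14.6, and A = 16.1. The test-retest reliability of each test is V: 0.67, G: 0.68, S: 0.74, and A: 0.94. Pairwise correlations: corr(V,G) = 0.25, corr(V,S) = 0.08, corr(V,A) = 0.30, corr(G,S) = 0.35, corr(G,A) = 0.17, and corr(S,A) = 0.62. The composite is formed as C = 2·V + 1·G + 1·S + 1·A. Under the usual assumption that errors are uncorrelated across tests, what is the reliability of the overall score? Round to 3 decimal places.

0.891

Var(C) = 2²·4.9² + 12.1² + 14.6² + 16.1² + 2·[2·4.9·12.1·0.25 + 2·4.9·14.6·0.08 + 2·4.9·16.1·0.30 + 12.1·14.6·0.35 + 12.1·16.1·0.17 + 14.6·16.1·0.62] = 714.82 + 658.223 = 1373.04.
Because errors are independent across components, Cov(Tᵢ,Tⱼ) = Cov(Xᵢ,Xⱼ); the off-diagonal part of the true-score variance is the same as above.
True-score variance = [2²·4.9²·0.67 + 12.1²·0.68 + 14.6²·0.74 + 16.1²·0.94] + 658.223 = 565.301 + 658.223 = 1223.52.
Reliability = 1223.52 / 1373.04 = 0.891.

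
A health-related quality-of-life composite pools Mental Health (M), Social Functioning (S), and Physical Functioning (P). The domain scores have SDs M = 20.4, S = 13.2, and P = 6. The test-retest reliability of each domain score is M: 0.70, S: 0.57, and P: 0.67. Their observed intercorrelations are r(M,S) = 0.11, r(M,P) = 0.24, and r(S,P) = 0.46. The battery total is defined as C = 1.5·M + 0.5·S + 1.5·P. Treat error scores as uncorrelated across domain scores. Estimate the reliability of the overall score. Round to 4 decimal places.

0.7474

Var(C) = 1.5²·20.4² + 0.5²·13.2² + 1.5²·6² + 2·[0.75·20.4·13.2·0.11 + 2.25·20.4·6·0.24 + 0.75·13.2·6·0.46] = 1060.92 + 231.271 = 1292.19.
With uncorrelated errors the cross-covariances are all true-score covariance, so they carry over unchanged; only the diagonal terms shrink to ρᵢσᵢ².
True-score variance = [1.5²·20.4²·0.70 + 0.5²·13.2²·0.57 + 1.5²·6²·0.67] + 231.271 = 734.551 + 231.271 = 965.822.
Reliability = 965.822 / 1292.19 = 0.7474.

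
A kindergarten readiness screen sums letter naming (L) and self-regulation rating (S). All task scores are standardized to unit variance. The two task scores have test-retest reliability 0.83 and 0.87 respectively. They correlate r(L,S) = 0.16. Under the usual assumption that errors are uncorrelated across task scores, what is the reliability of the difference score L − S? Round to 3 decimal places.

Var(L−S) = 1 + 1 − 2·0.16 = 2 − 0.32 = 1.68.
Because errors are independent across components, Cov(Tᵢ,Tⱼ) = Cov(Xᵢ,Xⱼ); the off-diagonal part of the true-score variance is the same as above.
True-score variance = [0.83 + 0.87] − 0.32 = 1.7 − 0.32 = 1.38.
Reliability = 1.38 / 1.68 = 0.821.

0.821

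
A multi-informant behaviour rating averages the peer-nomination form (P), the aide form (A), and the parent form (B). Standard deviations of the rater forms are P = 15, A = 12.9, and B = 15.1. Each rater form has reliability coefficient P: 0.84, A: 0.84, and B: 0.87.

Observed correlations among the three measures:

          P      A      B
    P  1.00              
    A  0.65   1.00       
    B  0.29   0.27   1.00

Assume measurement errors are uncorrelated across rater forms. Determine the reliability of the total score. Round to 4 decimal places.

Var(P+A+B) = 15² + 12.9² + 15.1² + 2·[15·12.9·0.65 + 15·15.1·0.29 + 12.9·15.1·0.27] = 619.42 + 488.107 = 1107.53.
Under uncorrelated errors the observed covariances equal the true-score covariances, so only the own-variance terms attenuate.
True-score variance = [15²·0.84 + 12.9²·0.84 + 15.1²·0.87] + 488.107 = 527.153 + 488.107 = 1015.26.
Reliability = 1015.26 / 1107.53 = 0.9167.

0.9167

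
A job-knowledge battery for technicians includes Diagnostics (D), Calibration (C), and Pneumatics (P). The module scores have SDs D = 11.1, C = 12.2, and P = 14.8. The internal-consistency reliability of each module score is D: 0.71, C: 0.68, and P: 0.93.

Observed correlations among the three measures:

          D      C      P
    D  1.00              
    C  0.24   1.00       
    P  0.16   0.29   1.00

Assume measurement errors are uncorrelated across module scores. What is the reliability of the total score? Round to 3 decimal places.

0.862

Var(D+C+P) = 11.1² + 12.2² + 14.8² + 2·[11.1·12.2·0.24 + 11.1·14.8·0.16 + 12.2·14.8·0.29] = 491.09 + 222.296 = 713.386.
Because errors are independent across components, Cov(Tᵢ,Tⱼ) = Cov(Xᵢ,Xⱼ); the off-diagonal part of the true-score variance is the same as above.
True-score variance = [11.1²·0.71 + 12.2²·0.68 + 14.8²·0.93] + 222.296 = 392.398 + 222.296 = 614.694.
Reliability = 614.694 / 713.386 = 0.862.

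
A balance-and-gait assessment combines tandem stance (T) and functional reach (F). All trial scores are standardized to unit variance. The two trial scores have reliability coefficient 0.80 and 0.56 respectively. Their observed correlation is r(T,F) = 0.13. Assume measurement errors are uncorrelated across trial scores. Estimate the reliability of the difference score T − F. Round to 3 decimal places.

Var(T−F) = 1 + 1 − 2·0.13 = 2 − 0.26 = 1.74.
Because errors are independent across components, Cov(Tᵢ,Tⱼ) = Cov(Xᵢ,Xⱼ); the off-diagonal part of the true-score variance is the same as above.
True-score variance = [0.80 + 0.56] − 0.26 = 1.36 − 0.26 = 1.1.
Reliability = 1.1 / 1.74 = 0.632.

0.632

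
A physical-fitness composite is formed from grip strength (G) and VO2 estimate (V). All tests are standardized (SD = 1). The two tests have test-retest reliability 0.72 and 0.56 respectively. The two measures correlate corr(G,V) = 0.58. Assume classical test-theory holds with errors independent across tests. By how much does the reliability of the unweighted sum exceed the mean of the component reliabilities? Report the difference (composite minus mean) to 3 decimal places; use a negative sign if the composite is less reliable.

Var(sum) = 2 + 1.16 = 3.16; true-score variance = 1.28 + 1.16 = 2.44; composite reliability = 0.7722.
Mean component reliability = 0.6400.
Difference = 0.7722 − 0.6400 = 0.132.

0.132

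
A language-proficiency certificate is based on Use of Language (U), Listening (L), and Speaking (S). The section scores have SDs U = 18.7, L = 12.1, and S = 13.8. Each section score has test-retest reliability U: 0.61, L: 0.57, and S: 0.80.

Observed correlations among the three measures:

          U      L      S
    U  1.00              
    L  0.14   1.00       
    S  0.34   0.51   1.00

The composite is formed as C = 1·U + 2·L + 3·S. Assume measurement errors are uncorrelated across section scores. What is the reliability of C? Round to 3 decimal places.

0.831

Var(C) = 18.7² + 2²·12.1² + 3²·13.8² + 2·[2·18.7·12.1·0.14 + 3·18.7·13.8·0.34 + 6·12.1·13.8·0.51] = 2649.29 + 1675.07 = 4324.36.
Because errors are independent across components, Cov(Tᵢ,Tⱼ) = Cov(Xᵢ,Xⱼ); the off-diagonal part of the true-score variance is the same as above.
True-score variance = [18.7²·0.61 + 2²·12.1²·0.57 + 3²·13.8²·0.80] + 1675.07 = 1918.29 + 1675.07 = 3593.36.
Reliability = 3593.36 / 4324.36 = 0.831.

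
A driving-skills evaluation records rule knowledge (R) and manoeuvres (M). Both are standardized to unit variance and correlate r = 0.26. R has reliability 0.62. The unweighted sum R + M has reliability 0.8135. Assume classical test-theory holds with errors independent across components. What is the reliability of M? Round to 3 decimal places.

0.910

Var(R+M) = 2 + 2·0.26 = 2.520.
True-score variance = ρ_R + ρ_M + 2·0.26, so 0.8135 = (0.62 + ρ_M + 0.52) / 2.520.
ρ_M = 0.8135·2.520 − 0.62 − 0.52 = 0.910.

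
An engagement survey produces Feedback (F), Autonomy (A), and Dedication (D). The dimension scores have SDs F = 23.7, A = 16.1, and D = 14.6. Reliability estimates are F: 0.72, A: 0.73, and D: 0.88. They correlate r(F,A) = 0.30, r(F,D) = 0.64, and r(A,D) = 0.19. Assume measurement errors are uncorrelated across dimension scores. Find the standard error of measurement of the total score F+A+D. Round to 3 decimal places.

15.901

Var(total) = 1034.06 + 761.17 = 1795.23.
True-score variance = 781.221 + 761.17 = 1542.39, so reliability = 0.8592.
Error variance = 1795.23 − 1542.39 = 252.839; SEM = √252.839 = 15.901.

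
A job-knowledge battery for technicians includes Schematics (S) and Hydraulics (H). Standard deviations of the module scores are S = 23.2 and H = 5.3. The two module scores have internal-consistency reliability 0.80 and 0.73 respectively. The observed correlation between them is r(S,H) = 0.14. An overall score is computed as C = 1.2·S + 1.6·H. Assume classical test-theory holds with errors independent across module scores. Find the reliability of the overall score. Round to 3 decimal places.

Var(C) = 1.2²·23.2² + 1.6²·5.3² + 2·[1.92·23.2·5.3·0.14] = 846.976 + 66.1033 = 913.079.
Under uncorrelated errors the observed covariances equal the true-score covariances, so only the own-variance terms attenuate.
True-score variance = [1.2²·23.2²·0.80 + 1.6²·5.3²·0.73] + 66.1033 = 672.547 + 66.1033 = 738.65.
Reliability = 738.65 / 913.079 = 0.809.

0.809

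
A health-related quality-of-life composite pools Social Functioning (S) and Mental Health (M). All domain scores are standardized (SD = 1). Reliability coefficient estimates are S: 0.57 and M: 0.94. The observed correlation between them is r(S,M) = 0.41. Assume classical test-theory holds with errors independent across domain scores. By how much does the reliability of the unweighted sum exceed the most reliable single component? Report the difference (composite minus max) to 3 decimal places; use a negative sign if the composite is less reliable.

Var(sum) = 2 + 0.82 = 2.82; true-score variance = 1.51 + 0.82 = 2.33; composite reliability = 0.8262.
Max component reliability = 0.9400.
Difference = 0.8262 − 0.9400 = -0.114.

-0.114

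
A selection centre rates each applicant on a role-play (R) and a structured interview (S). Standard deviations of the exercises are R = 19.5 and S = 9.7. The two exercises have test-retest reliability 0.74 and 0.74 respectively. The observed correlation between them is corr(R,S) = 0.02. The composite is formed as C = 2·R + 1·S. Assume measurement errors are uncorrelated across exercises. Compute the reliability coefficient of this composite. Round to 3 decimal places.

Var(C) = 2²·19.5² + 9.7² + 2·[2·19.5·9.7·0.02] = 1615.09 + 15.132 = 1630.22.
Under uncorrelated errors the observed covariances equal the true-score covariances, so only the own-variance terms attenuate.
True-score variance = [2²·19.5²·0.74 + 9.7²·0.74] + 15.132 = 1195.17 + 15.132 = 1210.3.
Reliability = 1210.3 / 1630.22 = 0.742.

0.742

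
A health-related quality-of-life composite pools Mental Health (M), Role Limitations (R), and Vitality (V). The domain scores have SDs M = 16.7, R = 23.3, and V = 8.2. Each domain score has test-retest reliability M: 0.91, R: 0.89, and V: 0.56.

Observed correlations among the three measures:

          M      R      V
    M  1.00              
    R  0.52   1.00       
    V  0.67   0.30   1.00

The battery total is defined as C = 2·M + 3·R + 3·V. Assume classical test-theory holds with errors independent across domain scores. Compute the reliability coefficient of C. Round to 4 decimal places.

Var(C) = 2²·16.7² + 3²·23.3² + 3²·8.2² + 2·[6·16.7·23.3·0.52 + 6·16.7·8.2·0.67 + 9·23.3·8.2·0.30] = 6606.73 + 4560.77 = 11167.5.
With uncorrelated errors the cross-covariances are all true-score covariance, so they carry over unchanged; only the diagonal terms shrink to ρᵢσᵢ².
True-score variance = [2²·16.7²·0.91 + 3²·23.3²·0.89 + 3²·8.2²·0.56] + 4560.77 = 5702.6 + 4560.77 = 10263.4.
Reliability = 10263.4 / 11167.5 = 0.9190.

0.9190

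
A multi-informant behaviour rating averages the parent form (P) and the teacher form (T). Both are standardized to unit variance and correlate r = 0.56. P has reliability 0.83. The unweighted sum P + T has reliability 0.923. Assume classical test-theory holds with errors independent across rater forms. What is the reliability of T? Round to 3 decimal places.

Var(P+T) = 2 + 2·0.56 = 3.120.
True-score variance = ρ_P + ρ_T + 2·0.56, so 0.923 = (0.83 + ρ_T + 1.12) / 3.120.
ρ_T = 0.923·3.120 − 0.83 − 1.12 = 0.930.

0.930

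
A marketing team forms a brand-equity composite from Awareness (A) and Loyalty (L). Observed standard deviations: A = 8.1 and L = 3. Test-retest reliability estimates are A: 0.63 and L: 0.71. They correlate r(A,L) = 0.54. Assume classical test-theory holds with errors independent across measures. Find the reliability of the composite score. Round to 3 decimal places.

0.733

Var(A+L) = 8.1² + 3² + 2·[8.1·3·0.54] = 74.61 + 26.244 = 100.854.
Under uncorrelated errors the observed covariances equal the true-score covariances, so only the own-variance terms attenuate.
True-score variance = [8.1²·0.63 + 3²·0.71] + 26.244 = 47.7243 + 26.244 = 73.9683.
Reliability = 73.9683 / 100.854 = 0.733.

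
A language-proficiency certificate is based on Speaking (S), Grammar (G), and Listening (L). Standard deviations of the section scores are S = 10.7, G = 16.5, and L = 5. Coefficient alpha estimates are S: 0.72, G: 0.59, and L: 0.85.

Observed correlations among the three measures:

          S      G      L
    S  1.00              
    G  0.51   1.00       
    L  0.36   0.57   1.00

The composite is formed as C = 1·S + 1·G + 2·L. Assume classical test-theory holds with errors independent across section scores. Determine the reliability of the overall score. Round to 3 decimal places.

Var(C) = 10.7² + 16.5² + 2²·5² + 2·[10.7·16.5·0.51 + 2·10.7·5·0.36 + 2·16.5·5·0.57] = 486.74 + 445.221 = 931.961.
With uncorrelated errors the cross-covariances are all true-score covariance, so they carry over unchanged; only the diagonal terms shrink to ρᵢσᵢ².
True-score variance = [10.7²·0.72 + 16.5²·0.59 + 2²·5²·0.85] + 445.221 = 328.06 + 445.221 = 773.281.
Reliability = 773.281 / 931.961 = 0.830.

0.830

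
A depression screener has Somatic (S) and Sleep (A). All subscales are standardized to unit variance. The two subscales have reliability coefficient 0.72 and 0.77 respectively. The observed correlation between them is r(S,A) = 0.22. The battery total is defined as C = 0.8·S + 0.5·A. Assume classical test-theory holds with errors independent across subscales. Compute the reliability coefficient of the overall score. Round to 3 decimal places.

0.778

Var(C) = 0.8² + 0.5² + 2·[0.4·0.22] = 0.89 + 0.176 = 1.066.
With uncorrelated errors the cross-covariances are all true-score covariance, so they carry over unchanged; only the diagonal terms shrink to ρᵢσᵢ².
True-score variance = [0.8²·0.72 + 0.5²·0.77] + 0.176 = 0.6533 + 0.176 = 0.8293.
Reliability = 0.8293 / 1.066 = 0.778.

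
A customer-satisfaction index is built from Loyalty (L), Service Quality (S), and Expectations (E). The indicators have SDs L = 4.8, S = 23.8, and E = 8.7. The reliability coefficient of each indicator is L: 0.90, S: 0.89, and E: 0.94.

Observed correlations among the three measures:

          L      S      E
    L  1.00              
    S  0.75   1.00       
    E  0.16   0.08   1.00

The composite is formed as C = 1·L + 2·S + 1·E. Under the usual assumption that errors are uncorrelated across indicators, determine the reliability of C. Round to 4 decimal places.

Var(C) = 4.8² + 2²·23.8² + 8.7² + 2·[2·4.8·23.8·0.75 + 4.8·8.7·0.16 + 2·23.8·8.7·0.08] = 2364.49 + 422.342 = 2786.83.
Under uncorrelated errors the observed covariances equal the true-score covariances, so only the own-variance terms attenuate.
True-score variance = [4.8²·0.90 + 2²·23.8²·0.89 + 8.7²·0.94] + 422.342 = 2108.41 + 422.342 = 2530.75.
Reliability = 2530.75 / 2786.83 = 0.9081.

0.9081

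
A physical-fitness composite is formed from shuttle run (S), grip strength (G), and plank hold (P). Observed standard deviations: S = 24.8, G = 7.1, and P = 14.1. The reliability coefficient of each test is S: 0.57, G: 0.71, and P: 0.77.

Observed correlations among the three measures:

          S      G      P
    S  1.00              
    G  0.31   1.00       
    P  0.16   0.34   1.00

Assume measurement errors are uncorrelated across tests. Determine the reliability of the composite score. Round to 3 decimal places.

Var(S+G+P) = 24.8² + 7.1² + 14.1² + 2·[24.8·7.1·0.31 + 24.8·14.1·0.16 + 7.1·14.1·0.34] = 864.26 + 289.142 = 1153.4.
With uncorrelated errors the cross-covariances are all true-score covariance, so they carry over unchanged; only the diagonal terms shrink to ρᵢσᵢ².
True-score variance = [24.8²·0.57 + 7.1²·0.71 + 14.1²·0.77] + 289.142 = 539.448 + 289.142 = 828.59.
Reliability = 828.59 / 1153.4 = 0.718.

0.718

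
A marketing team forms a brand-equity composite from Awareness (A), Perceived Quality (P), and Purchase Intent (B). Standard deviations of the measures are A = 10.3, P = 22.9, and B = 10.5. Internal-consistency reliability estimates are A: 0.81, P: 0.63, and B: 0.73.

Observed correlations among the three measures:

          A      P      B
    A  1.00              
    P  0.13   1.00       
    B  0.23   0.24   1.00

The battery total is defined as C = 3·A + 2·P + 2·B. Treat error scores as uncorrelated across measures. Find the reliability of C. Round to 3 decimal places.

0.767

Var(C) = 3²·10.3² + 2²·22.9² + 2²·10.5² + 2·[6·10.3·22.9·0.13 + 6·10.3·10.5·0.23 + 4·22.9·10.5·0.24] = 3493.45 + 1128.12 = 4621.57.
Under uncorrelated errors the observed covariances equal the true-score covariances, so only the own-variance terms attenuate.
True-score variance = [3²·10.3²·0.81 + 2²·22.9²·0.63 + 2²·10.5²·0.73] + 1128.12 = 2416.84 + 1128.12 = 3544.95.
Reliability = 3544.95 / 4621.57 = 0.767.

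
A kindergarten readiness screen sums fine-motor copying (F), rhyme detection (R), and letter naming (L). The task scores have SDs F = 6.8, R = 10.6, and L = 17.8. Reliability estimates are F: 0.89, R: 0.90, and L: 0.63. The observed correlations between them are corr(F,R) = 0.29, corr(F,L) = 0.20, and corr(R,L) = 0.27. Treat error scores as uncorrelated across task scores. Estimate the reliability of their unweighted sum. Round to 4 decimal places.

0.7999

Var(F+R+L) = 6.8² + 10.6² + 17.8² + 2·[6.8·10.6·0.29 + 6.8·17.8·0.20 + 10.6·17.8·0.27] = 475.44 + 192.11 = 667.55.
With uncorrelated errors the cross-covariances are all true-score covariance, so they carry over unchanged; only the diagonal terms shrink to ρᵢσᵢ².
True-score variance = [6.8²·0.89 + 10.6²·0.90 + 17.8²·0.63] + 192.11 = 341.887 + 192.11 = 533.996.
Reliability = 533.996 / 667.55 = 0.7999.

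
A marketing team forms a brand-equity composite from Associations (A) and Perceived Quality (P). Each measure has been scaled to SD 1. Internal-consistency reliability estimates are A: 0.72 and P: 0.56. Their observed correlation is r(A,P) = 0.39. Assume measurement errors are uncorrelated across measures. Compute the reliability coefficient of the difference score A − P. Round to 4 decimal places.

0.4098

Var(A−P) = 1 + 1 − 2·0.39 = 2 − 0.78 = 1.22.
Because errors are independent across components, Cov(Tᵢ,Tⱼ) = Cov(Xᵢ,Xⱼ); the off-diagonal part of the true-score variance is the same as above.
True-score variance = [0.72 + 0.56] − 0.78 = 1.28 − 0.78 = 0.5.
Reliability = 0.5 / 1.22 = 0.4098.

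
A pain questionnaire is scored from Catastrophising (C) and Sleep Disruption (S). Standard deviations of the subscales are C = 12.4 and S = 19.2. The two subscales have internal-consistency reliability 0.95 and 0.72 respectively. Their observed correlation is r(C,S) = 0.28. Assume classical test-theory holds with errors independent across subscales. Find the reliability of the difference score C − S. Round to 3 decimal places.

Var(C−S) = 12.4² + 19.2² − 2·12.4·19.2·0.28 = 522.4 − 133.325 = 389.075.
Because errors are independent across components, Cov(Tᵢ,Tⱼ) = Cov(Xᵢ,Xⱼ); the off-diagonal part of the true-score variance is the same as above.
True-score variance = [12.4²·0.95 + 19.2²·0.72] − 133.325 = 411.493 − 133.325 = 278.168.
Reliability = 278.168 / 389.075 = 0.715.

0.715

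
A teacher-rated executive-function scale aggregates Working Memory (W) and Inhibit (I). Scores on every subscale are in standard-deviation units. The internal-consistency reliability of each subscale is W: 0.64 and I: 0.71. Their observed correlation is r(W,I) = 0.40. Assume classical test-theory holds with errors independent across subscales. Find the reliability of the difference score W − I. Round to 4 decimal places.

0.4583

Var(W−I) = 1 + 1 − 2·0.40 = 2 − 0.8 = 1.2.
Because errors are independent across components, Cov(Tᵢ,Tⱼ) = Cov(Xᵢ,Xⱼ); the off-diagonal part of the true-score variance is the same as above.
True-score variance = [0.64 + 0.71] − 0.8 = 1.35 − 0.8 = 0.55.
Reliability = 0.55 / 1.2 = 0.4583.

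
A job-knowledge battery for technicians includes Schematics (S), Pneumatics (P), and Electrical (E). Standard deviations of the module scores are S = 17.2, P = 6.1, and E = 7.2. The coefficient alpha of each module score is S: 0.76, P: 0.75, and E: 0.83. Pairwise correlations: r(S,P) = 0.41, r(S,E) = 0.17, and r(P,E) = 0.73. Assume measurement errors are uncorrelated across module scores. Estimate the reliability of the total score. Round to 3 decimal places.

0.846

Var(S+P+E) = 17.2² + 6.1² + 7.2² + 2·[17.2·6.1·0.41 + 17.2·7.2·0.17 + 6.1·7.2·0.73] = 384.89 + 192.263 = 577.153.
With uncorrelated errors the cross-covariances are all true-score covariance, so they carry over unchanged; only the diagonal terms shrink to ρᵢσᵢ².
True-score variance = [17.2²·0.76 + 6.1²·0.75 + 7.2²·0.83] + 192.263 = 295.773 + 192.263 = 488.036.
Reliability = 488.036 / 577.153 = 0.846.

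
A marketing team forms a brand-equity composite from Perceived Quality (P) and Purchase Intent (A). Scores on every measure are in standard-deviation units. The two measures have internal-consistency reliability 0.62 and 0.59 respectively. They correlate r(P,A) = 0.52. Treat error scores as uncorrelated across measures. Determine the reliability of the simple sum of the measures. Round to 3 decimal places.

0.740

Var(P+A) = 2 + 2·[0.52] = 2 + 1.04 = 3.04.
Under uncorrelated errors the observed covariances equal the true-score covariances, so only the own-variance terms attenuate.
True-score variance = [0.62 + 0.59] + 1.04 = 1.21 + 1.04 = 2.25.
Reliability = 2.25 / 3.04 = 0.740.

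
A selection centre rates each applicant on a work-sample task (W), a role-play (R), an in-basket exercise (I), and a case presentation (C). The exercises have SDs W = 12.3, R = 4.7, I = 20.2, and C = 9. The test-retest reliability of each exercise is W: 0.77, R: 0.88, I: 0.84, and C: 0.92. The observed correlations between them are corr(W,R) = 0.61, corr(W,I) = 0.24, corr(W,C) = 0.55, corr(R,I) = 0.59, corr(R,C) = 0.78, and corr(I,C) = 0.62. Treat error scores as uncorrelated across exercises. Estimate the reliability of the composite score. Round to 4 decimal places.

Var(W+R+I+C) = 12.3² + 4.7² + 20.2² + 9² + 2·[12.3·4.7·0.61 + 12.3·20.2·0.24 + 12.3·9·0.55 + 4.7·20.2·0.59 + 4.7·9·0.78 + 20.2·9·0.62] = 662.42 + 715.008 = 1377.43.
Under uncorrelated errors the observed covariances equal the true-score covariances, so only the own-variance terms attenuate.
True-score variance = [12.3²·0.77 + 4.7²·0.88 + 20.2²·0.84 + 9²·0.92] + 715.008 = 553.206 + 715.008 = 1268.21.
Reliability = 1268.21 / 1377.43 = 0.9207.

0.9207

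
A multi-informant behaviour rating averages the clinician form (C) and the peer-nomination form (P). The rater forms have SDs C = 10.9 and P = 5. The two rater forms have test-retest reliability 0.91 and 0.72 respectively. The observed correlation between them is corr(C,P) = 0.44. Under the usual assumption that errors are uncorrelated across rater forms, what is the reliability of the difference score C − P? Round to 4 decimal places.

0.8154

Var(C−P) = 10.9² + 5² − 2·10.9·5·0.44 = 143.81 − 47.96 = 95.85.
Under uncorrelated errors the observed covariances equal the true-score covariances, so only the own-variance terms attenuate.
True-score variance = [10.9²·0.91 + 5²·0.72] − 47.96 = 126.117 − 47.96 = 78.1571.
Reliability = 78.1571 / 95.85 = 0.8154.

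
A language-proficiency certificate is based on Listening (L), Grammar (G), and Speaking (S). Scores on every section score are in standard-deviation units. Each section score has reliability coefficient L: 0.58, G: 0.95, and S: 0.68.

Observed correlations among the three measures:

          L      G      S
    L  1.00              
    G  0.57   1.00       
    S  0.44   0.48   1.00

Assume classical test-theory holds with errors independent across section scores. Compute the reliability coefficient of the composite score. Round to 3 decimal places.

Var(L+G+S) = 3 + 2·[0.57 + 0.44 + 0.48] = 3 + 2.98 = 5.98.
Under uncorrelated errors the observed covariances equal the true-score covariances, so only the own-variance terms attenuate.
True-score variance = [0.58 + 0.95 + 0.68] + 2.98 = 2.21 + 2.98 = 5.19.
Reliability = 5.19 / 5.98 = 0.868.

0.868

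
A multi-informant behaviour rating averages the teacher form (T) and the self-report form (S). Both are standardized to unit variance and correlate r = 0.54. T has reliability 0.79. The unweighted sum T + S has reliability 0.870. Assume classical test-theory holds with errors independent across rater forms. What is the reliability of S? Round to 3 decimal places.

Var(T+S) = 2 + 2·0.54 = 3.080.
True-score variance = ρ_T + ρ_S + 2·0.54, so 0.870 = (0.79 + ρ_S + 1.08) / 3.080.
ρ_S = 0.870·3.080 − 0.79 − 1.08 = 0.810.

0.810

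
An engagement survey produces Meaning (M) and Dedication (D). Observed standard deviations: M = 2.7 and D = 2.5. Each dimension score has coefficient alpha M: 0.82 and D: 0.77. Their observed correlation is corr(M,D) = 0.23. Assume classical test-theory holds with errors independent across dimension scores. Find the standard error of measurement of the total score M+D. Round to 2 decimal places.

1.66

Var(total) = 13.54 + 3.105 = 16.645.
True-score variance = 10.7903 + 3.105 = 13.8953, so reliability = 0.8348.
Error variance = 16.645 − 13.8953 = 2.7497; SEM = √2.7497 = 1.66.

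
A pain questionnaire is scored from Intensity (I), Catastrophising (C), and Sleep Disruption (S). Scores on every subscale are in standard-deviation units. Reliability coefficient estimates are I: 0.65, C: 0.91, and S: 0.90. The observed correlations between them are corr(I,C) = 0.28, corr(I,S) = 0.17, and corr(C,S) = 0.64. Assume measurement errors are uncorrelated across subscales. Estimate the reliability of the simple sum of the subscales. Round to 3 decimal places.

0.896

Var(I+C+S) = 3 + 2·[0.28 + 0.17 + 0.64] = 3 + 2.18 = 5.18.
With uncorrelated errors the cross-covariances are all true-score covariance, so they carry over unchanged; only the diagonal terms shrink to ρᵢσᵢ².
True-score variance = [0.65 + 0.91 + 0.90] + 2.18 = 2.46 + 2.18 = 4.64.
Reliability = 4.64 / 5.18 = 0.896.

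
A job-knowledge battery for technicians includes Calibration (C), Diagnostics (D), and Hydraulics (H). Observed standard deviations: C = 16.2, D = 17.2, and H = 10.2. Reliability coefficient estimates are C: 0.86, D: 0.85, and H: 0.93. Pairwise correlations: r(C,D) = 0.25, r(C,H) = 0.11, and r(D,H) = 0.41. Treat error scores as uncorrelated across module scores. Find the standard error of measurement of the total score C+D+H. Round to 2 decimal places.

Var(total) = 662.32 + 319.534 = 981.854.
True-score variance = 573.92 + 319.534 = 893.453, so reliability = 0.9100.
Error variance = 981.854 − 893.453 = 88.4004; SEM = √88.4004 = 9.40.

9.40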